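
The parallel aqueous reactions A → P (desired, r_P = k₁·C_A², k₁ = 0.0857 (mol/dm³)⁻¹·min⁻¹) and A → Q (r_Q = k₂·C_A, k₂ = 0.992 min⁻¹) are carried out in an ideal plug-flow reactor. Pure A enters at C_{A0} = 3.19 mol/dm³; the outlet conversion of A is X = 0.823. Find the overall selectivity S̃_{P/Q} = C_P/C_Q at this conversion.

0.158

C_A = C_{A0}(1−X) = 0.5646 mol/dm³.
Along a PFR/batch, dC_Q/dC_A = −r_Q/(r_P+r_Q) = −k₂/(k₂+k₁·C_A).
Integrating from C_{A0} to C_A: C_Q = (0.992/0.0857)·ln[(0.992+0.0857·3.19)/(0.992+0.0857·0.565)] = 11.58·ln(1.265/1.040) = 2.266 mol/dm³.
Then C_P = (C_{A0}−C_A) − C_Q = 2.625 − 2.266 = 0.3592 mol/dm³.
S̃_{P/Q} = C_P/C_Q = 0.3592/2.266 = 0.158.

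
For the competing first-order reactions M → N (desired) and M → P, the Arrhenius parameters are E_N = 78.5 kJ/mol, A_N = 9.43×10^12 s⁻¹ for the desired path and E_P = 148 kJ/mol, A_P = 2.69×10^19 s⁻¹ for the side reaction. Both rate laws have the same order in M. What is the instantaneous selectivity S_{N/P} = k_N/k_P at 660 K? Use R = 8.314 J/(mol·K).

0.111

k_N/k_P = (A_N/A_P)·exp[−(E_N−E_P)/(RT)] = (A_N/A_P)·exp[(E_P−E_N)/(RT)].
(E_P−E_N)/(RT) = (148−78.5)×10³/(8.314×660) = 69500/5487 = 12.67.
k_N/k_P = (9.43×10^12/2.69×10^19)·exp(12.67) = 3.506×10^-7 × 3.167×10^5 = 0.111.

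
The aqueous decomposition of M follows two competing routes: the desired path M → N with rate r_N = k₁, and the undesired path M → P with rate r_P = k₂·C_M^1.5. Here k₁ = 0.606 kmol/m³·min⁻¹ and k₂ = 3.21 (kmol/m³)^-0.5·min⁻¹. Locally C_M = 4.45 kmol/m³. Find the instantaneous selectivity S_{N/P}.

0.0201

S_{N/P} = r_N/r_P = (k₁)/(k₂·C_M^1.5) = (k₁/k₂)·C_M^-1.5.
= (0.606) / (3.21×4.450^1.5) = 0.6060/30.13 = 0.0201.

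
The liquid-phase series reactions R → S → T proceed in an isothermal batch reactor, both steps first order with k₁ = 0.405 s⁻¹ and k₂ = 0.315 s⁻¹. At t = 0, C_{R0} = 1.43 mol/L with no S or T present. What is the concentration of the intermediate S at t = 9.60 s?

The intermediate concentration in a first-order A→B→C sequence is C_S = k₁C_{R0}(e^(−k₁t) − e^(−k₂t))/(k₂−k₁).
e^(−k₁t) = e^(−0.405×9.60) = e^(−3.888) = 0.02049; e^(−k₂t) = e^(−3.024) = 0.04861.
C_S = 0.405×1.43/(0.315−0.405) × (0.02049−0.04861) = (-6.435)×(-0.02812) = 0.1810 mol/L.

0.181 mol/L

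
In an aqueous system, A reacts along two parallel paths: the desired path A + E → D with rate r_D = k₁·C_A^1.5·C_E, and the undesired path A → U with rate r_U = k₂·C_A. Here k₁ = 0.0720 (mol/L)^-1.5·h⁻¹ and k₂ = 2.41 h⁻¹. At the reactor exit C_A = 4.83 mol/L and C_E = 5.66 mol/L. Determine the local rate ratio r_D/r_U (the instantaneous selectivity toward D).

0.372

S_{D/U} = r_D/r_U = (k₁·C_A^1.5·C_E)/(k₂·C_A) = (k₁/k₂)·C_A^0.5·C_E.
= (0.0720×4.830^1.5×5.660) / (2.41×4.830) = 4.326/11.64 = 0.372.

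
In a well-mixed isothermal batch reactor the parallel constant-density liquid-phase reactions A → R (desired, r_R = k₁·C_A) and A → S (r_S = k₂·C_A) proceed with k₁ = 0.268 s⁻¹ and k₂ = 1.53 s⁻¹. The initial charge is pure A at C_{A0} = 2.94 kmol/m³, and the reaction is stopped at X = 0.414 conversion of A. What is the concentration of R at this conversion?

C_A = C_{A0}(1−X) = 1.723 kmol/m³.
Both paths are first order in A, so the instantaneous fraction to R is constant: dC_R/d(−C_A) = k₁/(k₁+k₂) = 0.1491.
C_R = 0.1491·(C_{A0}−C_A) = 0.1491×1.217 = 0.181 kmol/m³.

0.181 kmol/m³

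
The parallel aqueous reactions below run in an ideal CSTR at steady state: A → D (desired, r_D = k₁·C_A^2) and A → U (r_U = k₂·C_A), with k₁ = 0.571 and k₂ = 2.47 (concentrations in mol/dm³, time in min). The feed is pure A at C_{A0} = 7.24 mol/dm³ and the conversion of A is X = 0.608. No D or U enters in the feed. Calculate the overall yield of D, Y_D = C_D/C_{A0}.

Exit C_A = C_{A0}(1−X) = 7.24×0.392 = 2.838 mol/dm³.
Rates in a CSTR are evaluated at the outlet concentration: r_D = 0.571×2.838^2 = 4.599, r_U = 2.47×2.838 = 7.010.
Fraction of consumed A going to D: r_D/(r_D+r_U) = 0.3962.
C_D = 0.3962·C_{A0}·X = 0.3962×7.24×0.608 = 1.74 mol/dm³; Y_D = C_D/C_{A0} = 0.241.

0.241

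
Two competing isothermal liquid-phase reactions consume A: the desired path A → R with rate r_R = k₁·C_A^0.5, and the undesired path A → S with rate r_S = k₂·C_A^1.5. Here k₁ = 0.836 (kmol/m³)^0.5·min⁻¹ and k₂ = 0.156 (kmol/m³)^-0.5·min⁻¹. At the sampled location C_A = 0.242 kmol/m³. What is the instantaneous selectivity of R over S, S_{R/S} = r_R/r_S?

S_{R/S} = r_R/r_S = (k₁·C_A^0.5)/(k₂·C_A^1.5) = (k₁/k₂)·C_A⁻¹.
= (0.836×0.2420^0.5) / (0.156×0.2420^1.5) = 0.4113/0.01857 = 22.1.
The undesired path is higher order in A, so low C_A (CSTR or dilute feed) favours R.

22.1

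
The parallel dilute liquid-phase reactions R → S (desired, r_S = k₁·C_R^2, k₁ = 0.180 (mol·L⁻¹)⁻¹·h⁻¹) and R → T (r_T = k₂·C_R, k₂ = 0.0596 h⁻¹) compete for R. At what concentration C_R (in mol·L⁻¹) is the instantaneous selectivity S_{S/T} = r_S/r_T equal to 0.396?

0.131 mol·L⁻¹

S_{S/T} = (k₁/k₂)·C_R ⇒ C_R = S·k₂/k₁.
= 0.396×0.0596/0.180 = 0.131 mol·L⁻¹.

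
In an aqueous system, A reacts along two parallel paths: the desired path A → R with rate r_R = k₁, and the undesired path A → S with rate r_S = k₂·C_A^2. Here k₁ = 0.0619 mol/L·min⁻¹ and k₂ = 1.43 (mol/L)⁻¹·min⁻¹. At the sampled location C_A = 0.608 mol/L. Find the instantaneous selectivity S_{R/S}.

0.117

S_{R/S} = r_R/r_S = (k₁)/(k₂·C_A^2) = (k₁/k₂)·C_A^-2.
= (0.0619) / (1.43×0.6080^2) = 0.06190/0.5286 = 0.117.
The undesired path is higher order in A, so low C_A (CSTR or dilute feed) favours R.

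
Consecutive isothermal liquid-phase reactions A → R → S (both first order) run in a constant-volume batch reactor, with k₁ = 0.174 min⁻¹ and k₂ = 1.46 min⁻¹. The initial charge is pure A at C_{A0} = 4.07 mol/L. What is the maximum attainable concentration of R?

0.364 mol/L

At the optimum, C_{R,max}/C_{A0} = (k₁/k₂)^[k₂/(k₂−k₁)].
= (0.174/1.46)^(1.46/(1.46−0.174)) = (0.1192)^(1.135) = 0.08937.
C_{R,max} = 0.08937×4.07 = 0.364 mol/L.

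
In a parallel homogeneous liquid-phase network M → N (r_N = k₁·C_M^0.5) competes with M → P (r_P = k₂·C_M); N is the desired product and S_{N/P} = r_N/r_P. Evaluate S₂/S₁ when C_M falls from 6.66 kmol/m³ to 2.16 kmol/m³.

1.76

S_{N/P} = (k₁/k₂)·C_M^-0.5, so S₂/S₁ = (C_{M,2}/C_{M,1})^-0.5.
= (2.16/6.66)^(-0.5) = (0.3243)^(-0.5) = 1.76.
Selectivity toward N rises as C_M falls — low-concentration operation is favoured.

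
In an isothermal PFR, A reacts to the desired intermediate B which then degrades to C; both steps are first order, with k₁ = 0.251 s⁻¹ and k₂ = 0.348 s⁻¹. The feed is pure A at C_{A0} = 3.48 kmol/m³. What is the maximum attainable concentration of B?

1.08 kmol/m³

Evaluating C_B at τ_opt = ln(k₂/k₁)/(k₂−k₁) gives C_{B,max}/C_{A0} = (k₁/k₂)^[k₂/(k₂−k₁)].
= (0.251/0.348)^(0.348/(0.348−0.251)) = (0.7213)^(3.588) = 0.3097.
C_{B,max} = 0.3097×3.48 = 1.08 kmol/m³.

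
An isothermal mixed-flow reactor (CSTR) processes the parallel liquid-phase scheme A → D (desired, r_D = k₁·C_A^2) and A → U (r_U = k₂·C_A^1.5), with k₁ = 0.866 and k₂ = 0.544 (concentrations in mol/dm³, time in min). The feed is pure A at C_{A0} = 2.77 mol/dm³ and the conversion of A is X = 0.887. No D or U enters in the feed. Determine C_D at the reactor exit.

Exit C_A = C_{A0}(1−X) = 2.77×0.113 = 0.3130 mol/dm³.
A CSTR operates uniformly at the exit composition, giving r_D = 0.08485 and r_U = 0.09527 (each k·C_A^n at C_A = 0.3130).
Fraction of consumed A going to D: r_D/(r_D+r_U) = 0.4711.
C_D = 0.4711·C_{A0}·X = 0.4711×2.77×0.887 = 1.16 mol/dm³.

1.16 mol/dm³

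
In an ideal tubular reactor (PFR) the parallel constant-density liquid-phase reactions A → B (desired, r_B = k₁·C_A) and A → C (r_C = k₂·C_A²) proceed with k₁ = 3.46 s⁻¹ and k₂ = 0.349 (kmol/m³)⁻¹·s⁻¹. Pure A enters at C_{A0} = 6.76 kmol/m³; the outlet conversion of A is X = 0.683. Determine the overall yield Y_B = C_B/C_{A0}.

C_A = C_{A0}(1−X) = 2.143 kmol/m³.
Along a PFR/batch, dC_B/dC_A = −r_B/(r_B+r_C) = −k₁/(k₁+k₂·C_A).
Integrating from C_{A0} to C_A: C_B = (3.46/0.349)·ln[(3.46+0.349·6.76)/(3.46+0.349·2.14)] = 9.914·ln(5.819/4.208) = 3.214 kmol/m³.
Y_B = C_B/C_{A0} = 3.214/6.76 = 0.475.

0.475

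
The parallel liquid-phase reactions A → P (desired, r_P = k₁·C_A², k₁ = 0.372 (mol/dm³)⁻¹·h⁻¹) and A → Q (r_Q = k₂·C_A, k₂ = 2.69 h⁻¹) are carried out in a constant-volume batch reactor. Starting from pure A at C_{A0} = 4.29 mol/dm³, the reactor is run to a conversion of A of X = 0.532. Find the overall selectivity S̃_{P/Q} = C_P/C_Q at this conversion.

0.430

C_A = C_{A0}(1−X) = 2.008 mol/dm³.
Along a PFR/batch, dC_Q/dC_A = −r_Q/(r_P+r_Q) = −k₂/(k₂+k₁·C_A).
Integrating from C_{A0} to C_A: C_Q = (2.69/0.372)·ln[(2.69+0.372·4.29)/(2.69+0.372·2.01)] = 7.231·ln(4.286/3.437) = 1.596 mol/dm³.
Then C_P = (C_{A0}−C_A) − C_Q = 2.282 − 1.596 = 0.6859 mol/dm³.
S̃_{P/Q} = C_P/C_Q = 0.6859/1.596 = 0.430.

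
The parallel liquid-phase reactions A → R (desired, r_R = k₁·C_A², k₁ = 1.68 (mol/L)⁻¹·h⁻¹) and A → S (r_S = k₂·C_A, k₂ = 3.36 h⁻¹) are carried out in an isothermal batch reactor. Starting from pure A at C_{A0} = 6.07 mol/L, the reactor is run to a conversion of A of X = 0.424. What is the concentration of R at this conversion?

C_A = C_{A0}(1−X) = 3.496 mol/L.
Along a PFR/batch, dC_S/dC_A = −r_S/(r_R+r_S) = −k₂/(k₂+k₁·C_A).
Integrating from C_{A0} to C_A: C_S = (3.36/1.68)·ln[(3.36+1.68·6.07)/(3.36+1.68·3.50)] = 2.000·ln(13.56/9.234) = 0.7681 mol/L.
Then C_R = (C_{A0}−C_A) − C_S = 2.574 − 0.7681 = 1.806 mol/L.

1.81 mol/L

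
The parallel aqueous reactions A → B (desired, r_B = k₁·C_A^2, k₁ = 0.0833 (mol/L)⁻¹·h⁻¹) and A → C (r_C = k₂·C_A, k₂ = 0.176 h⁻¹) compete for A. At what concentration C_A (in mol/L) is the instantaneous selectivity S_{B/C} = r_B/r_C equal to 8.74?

S_{B/C} = (k₁/k₂)·C_A ⇒ C_A = S·k₂/k₁.
= 8.74×0.176/0.0833 = 18.5 mol/L.

18.5 mol/L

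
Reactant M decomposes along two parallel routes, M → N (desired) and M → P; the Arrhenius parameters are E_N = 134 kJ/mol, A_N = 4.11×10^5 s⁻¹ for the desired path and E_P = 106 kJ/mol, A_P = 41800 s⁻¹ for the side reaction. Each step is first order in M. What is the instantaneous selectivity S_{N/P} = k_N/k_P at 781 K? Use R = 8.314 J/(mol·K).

Since both paths have the same order in M, the concentration cancels and S_{N/P} = k_N/k_P = (A_N/A_P)·exp[(E_P−E_N)/(RT)].
(E_P−E_N)/(RT) = (106−134)×10³/(8.314×781) = -28000/6493 = -4.312.
k_N/k_P = (4.11×10^5/41800)·exp(-4.312) = 9.833 × 0.01340 = 0.132.
Since E_N > E_P, raising the temperature improves selectivity toward N.

0.132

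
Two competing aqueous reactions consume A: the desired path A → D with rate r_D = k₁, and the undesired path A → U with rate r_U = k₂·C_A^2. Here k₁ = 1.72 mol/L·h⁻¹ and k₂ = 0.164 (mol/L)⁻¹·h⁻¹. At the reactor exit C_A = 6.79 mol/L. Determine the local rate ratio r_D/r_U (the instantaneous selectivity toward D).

S_{D/U} = r_D/r_U = (k₁)/(k₂·C_A^2) = (k₁/k₂)·C_A^-2.
= (1.72) / (0.164×6.790^2) = 1.720/7.561 = 0.227.
The undesired path is higher order in A, so low C_A (CSTR or dilute feed) favours D.

0.227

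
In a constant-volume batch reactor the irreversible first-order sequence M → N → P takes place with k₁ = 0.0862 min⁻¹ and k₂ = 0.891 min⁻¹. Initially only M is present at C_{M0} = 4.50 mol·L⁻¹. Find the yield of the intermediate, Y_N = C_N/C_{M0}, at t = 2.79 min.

0.0753

For first-order series with pure M initially, C_N(t) = k₁C_{M0}/(k₂−k₁)·(e^(−k₁t) − e^(−k₂t)).
e^(−k₁t) = e^(−0.0862×2.79) = e^(−0.2405) = 0.7862; e^(−k₂t) = e^(−2.486) = 0.08325.
C_N = 0.0862×4.50/(0.891−0.0862) × (0.7862−0.08325) = 0.4820×0.7030 = 0.3388 mol·L⁻¹.
Y_N = C_N/C_{M0} = 0.3388/4.50 = 0.0753.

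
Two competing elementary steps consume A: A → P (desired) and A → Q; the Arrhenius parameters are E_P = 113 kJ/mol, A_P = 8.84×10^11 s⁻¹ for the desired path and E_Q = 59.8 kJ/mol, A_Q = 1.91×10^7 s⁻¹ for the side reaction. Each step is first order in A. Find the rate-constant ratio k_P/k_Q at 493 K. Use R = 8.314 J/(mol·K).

With equal orders, S_{P/Q} = k_P/k_Q = (A_P/A_Q)·exp[(E_Q−E_P)/(RT)].
(E_Q−E_P)/(RT) = (59.8−113)×10³/(8.314×493) = -53200/4099 = -12.98.
k_P/k_Q = (8.84×10^11/1.91×10^7)·exp(-12.98) = 46283 × 2.307×10^-6 = 0.107.
Since E_P > E_Q, raising the temperature improves selectivity toward P.

0.107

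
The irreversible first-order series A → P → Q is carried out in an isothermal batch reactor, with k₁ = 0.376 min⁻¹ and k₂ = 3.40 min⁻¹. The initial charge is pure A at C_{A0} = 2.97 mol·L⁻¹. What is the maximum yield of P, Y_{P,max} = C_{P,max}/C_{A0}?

At the optimum, C_{P,max}/C_{A0} = (k₁/k₂)^[k₂/(k₂−k₁)].
= (0.376/3.40)^(3.40/(3.40−0.376)) = (0.1106)^(1.124) = 0.08410.

0.0841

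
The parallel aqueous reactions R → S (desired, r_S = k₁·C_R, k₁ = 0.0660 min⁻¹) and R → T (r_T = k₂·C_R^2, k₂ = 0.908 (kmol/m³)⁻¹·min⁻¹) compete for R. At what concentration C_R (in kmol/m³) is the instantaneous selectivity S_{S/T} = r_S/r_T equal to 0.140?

0.519 kmol/m³

S_{S/T} = (k₁/k₂)·C_R⁻¹ ⇒ C_R = (S·k₂/k₁)^(-1).
= (0.140×0.908/0.0660)^(-1) = (1.926)^(-1) = 0.519 kmol/m³.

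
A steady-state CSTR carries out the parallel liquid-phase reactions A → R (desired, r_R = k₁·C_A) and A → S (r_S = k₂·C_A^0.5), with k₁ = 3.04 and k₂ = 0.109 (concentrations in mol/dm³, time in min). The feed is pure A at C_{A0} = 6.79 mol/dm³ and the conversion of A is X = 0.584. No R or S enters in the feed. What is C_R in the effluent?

Exit C_A = C_{A0}(1−X) = 6.79×0.416 = 2.825 mol/dm³.
In a CSTR the entire volume is at exit conditions, so r_R = 3.04×2.825 = 8.587 and r_S = 0.109×2.825^0.5 = 0.1832.
Fraction of consumed A going to R: r_R/(r_R+r_S) = 0.9791.
C_R = 0.9791·C_{A0}·X = 0.9791×6.79×0.584 = 3.88 mol/dm³.

3.88 mol/dm³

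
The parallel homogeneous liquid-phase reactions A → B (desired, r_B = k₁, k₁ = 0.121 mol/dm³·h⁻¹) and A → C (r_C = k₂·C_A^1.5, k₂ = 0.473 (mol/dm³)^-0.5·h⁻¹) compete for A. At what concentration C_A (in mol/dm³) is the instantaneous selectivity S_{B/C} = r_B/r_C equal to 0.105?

S_{B/C} = (k₁/k₂)·C_A^-1.5 ⇒ C_A = (S·k₂/k₁)^(1/(-1.5)).
= (0.105×0.473/0.121)^(-0.6667) = (0.4105)^(-0.6667) = 1.81 mol/dm³.

1.81 mol/dm³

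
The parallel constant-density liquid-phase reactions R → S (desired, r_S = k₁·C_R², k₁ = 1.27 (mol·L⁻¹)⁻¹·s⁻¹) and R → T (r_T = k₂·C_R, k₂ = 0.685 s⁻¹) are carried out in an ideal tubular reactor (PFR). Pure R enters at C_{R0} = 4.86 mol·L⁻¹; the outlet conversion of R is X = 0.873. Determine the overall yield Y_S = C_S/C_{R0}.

C_R = C_{R0}(1−X) = 0.6172 mol·L⁻¹.
Along a PFR/batch, dC_T/dC_R = −r_T/(r_S+r_T) = −k₂/(k₂+k₁·C_R).
Integrating from C_{R0} to C_R: C_T = (0.685/1.27)·ln[(0.685+1.27·4.86)/(0.685+1.27·0.617)] = 0.5394·ln(6.857/1.469) = 0.8311 mol·L⁻¹.
Then C_S = (C_{R0}−C_R) − C_T = 4.243 − 0.8311 = 3.412 mol·L⁻¹.
Y_S = C_S/C_{R0} = 3.412/4.86 = 0.702.

0.702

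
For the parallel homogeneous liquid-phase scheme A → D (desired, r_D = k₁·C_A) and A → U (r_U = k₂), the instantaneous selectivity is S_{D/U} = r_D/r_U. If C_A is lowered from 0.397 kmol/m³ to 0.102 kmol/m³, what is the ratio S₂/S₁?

0.257

S_{D/U} = (k₁/k₂)·C_A, so S₂/S₁ = (C_{A,2}/C_{A,1}).
= 0.102/0.397 = 0.257.
Selectivity toward D falls as C_A falls — high-concentration operation is favoured.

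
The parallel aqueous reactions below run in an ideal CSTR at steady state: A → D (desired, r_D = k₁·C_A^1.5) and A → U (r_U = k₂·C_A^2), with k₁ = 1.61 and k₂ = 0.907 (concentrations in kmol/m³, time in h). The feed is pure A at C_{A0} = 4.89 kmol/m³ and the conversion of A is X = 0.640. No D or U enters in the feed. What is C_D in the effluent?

1.79 kmol/m³

Exit C_A = C_{A0}(1−X) = 4.89×0.360 = 1.760 kmol/m³.
A CSTR operates uniformly at the exit composition, giving r_D = 3.760 and r_U = 2.811 (each k·C_A^n at C_A = 1.760).
Fraction of consumed A going to D: r_D/(r_D+r_U) = 0.5723.
C_D = 0.5723·C_{A0}·X = 0.5723×4.89×0.640 = 1.79 kmol/m³.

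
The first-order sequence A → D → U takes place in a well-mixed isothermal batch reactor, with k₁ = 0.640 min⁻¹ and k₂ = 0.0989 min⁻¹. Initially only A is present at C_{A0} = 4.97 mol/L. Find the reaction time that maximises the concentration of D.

Setting dC_D/dt = 0 gives t_opt = ln(k₂/k₁)/(k₂−k₁).
= ln(0.0989/0.640)/(0.0989−0.640) = ln(0.1545)/-0.5411 = -1.867/-0.5411 = 3.45 min.

3.45 min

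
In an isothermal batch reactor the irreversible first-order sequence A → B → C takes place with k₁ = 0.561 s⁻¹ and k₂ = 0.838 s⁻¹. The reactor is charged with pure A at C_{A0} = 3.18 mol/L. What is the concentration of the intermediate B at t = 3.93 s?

0.471 mol/L

The intermediate concentration in a first-order A→B→C sequence is C_B = k₁C_{A0}(e^(−k₁t) − e^(−k₂t))/(k₂−k₁).
e^(−k₁t) = e^(−0.561×3.93) = e^(−2.205) = 0.1103; e^(−k₂t) = e^(−3.293) = 0.03713.
C_B = 0.561×3.18/(0.838−0.561) × (0.1103−0.03713) = 6.440×0.07315 = 0.4711 mol/L.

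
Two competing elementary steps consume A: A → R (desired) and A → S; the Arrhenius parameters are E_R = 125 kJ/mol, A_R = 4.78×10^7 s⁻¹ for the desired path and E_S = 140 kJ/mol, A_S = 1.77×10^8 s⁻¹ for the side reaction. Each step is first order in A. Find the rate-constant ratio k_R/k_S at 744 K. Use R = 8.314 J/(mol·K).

3.05

With equal orders, S_{R/S} = k_R/k_S = (A_R/A_S)·exp[(E_S−E_R)/(RT)].
(E_S−E_R)/(RT) = (140−125)×10³/(8.314×744) = 15000/6186 = 2.425.
k_R/k_S = (4.78×10^7/1.77×10^8)·exp(2.425) = 0.2701 × 11.30 = 3.05.
Since E_R < E_S, lowering the temperature improves selectivity toward R.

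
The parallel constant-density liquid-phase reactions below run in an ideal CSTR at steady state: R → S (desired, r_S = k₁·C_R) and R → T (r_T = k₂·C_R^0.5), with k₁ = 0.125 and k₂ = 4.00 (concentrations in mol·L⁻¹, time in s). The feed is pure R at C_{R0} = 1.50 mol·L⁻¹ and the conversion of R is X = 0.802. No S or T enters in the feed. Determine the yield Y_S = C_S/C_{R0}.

Exit C_R = C_{R0}(1−X) = 1.50×0.198 = 0.2970 mol·L⁻¹.
Rates in a CSTR are evaluated at the outlet concentration: r_S = 0.125×0.2970 = 0.03712, r_T = 4.00×0.2970^0.5 = 2.180.
Fraction of consumed R going to S: r_S/(r_S+r_T) = 0.01675.
C_S = 0.01675·C_{R0}·X = 0.01675×1.50×0.802 = 0.0201 mol·L⁻¹; Y_S = C_S/C_{R0} = 0.0134.

0.0134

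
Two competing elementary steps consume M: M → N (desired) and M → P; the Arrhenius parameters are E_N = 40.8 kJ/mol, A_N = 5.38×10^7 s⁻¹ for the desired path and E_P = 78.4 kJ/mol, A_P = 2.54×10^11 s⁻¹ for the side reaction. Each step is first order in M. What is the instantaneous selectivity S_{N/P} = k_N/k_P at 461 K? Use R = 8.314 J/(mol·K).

k_N/k_P = (A_N/A_P)·exp[−(E_N−E_P)/(RT)] = (A_N/A_P)·exp[(E_P−E_N)/(RT)].
(E_P−E_N)/(RT) = (78.4−40.8)×10³/(8.314×461) = 37600/3833 = 9.810.
k_N/k_P = (5.38×10^7/2.54×10^11)·exp(9.810) = 2.118×10^-4 × 18218 = 3.86.
Since E_N < E_P, lowering the temperature improves selectivity toward N.

3.86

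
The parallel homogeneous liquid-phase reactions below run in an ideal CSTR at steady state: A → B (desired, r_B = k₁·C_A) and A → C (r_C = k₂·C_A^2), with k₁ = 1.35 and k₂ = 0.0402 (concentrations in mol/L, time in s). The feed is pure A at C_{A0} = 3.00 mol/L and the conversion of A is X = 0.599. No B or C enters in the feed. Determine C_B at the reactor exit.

1.73 mol/L

Exit C_A = C_{A0}(1−X) = 3.00×0.401 = 1.203 mol/L.
A CSTR operates uniformly at the exit composition, giving r_B = 1.624 and r_C = 0.05818 (each k·C_A^n at C_A = 1.203).
Fraction of consumed A going to B: r_B/(r_B+r_C) = 0.9654.
C_B = 0.9654·C_{A0}·X = 0.9654×3.00×0.599 = 1.73 mol/L.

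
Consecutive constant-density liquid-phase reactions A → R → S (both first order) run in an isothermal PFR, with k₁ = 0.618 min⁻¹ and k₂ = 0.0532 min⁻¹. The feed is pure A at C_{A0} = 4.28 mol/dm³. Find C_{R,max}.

At the optimum, C_{R,max}/C_{A0} = (k₁/k₂)^[k₂/(k₂−k₁)].
= (0.618/0.0532)^(0.0532/(0.0532−0.618)) = (11.62)^(-0.09419) = 0.7937.
C_{R,max} = 0.7937×4.28 = 3.40 mol/dm³.

3.40 mol/dm³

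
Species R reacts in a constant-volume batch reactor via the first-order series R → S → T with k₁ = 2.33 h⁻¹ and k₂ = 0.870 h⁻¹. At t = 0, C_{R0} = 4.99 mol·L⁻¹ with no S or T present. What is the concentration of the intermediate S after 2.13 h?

For first-order series with pure R initially, C_S(t) = k₁C_{R0}/(k₂−k₁)·(e^(−k₁t) − e^(−k₂t)).
e^(−k₁t) = e^(−2.33×2.13) = e^(−4.963) = 0.006993; e^(−k₂t) = e^(−1.853) = 0.1568.
C_S = 2.33×4.99/(0.870−2.33) × (0.006993−0.1568) = (-7.963)×(-0.1498) = 1.193 mol·L⁻¹.

1.19 mol·L⁻¹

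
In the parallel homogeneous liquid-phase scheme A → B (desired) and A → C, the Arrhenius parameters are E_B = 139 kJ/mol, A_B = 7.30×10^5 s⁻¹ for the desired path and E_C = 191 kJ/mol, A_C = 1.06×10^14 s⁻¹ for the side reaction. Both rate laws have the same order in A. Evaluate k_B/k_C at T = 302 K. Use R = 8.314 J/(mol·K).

6.80

With equal orders, S_{B/C} = k_B/k_C = (A_B/A_C)·exp[(E_C−E_B)/(RT)].
(E_C−E_B)/(RT) = (191−139)×10³/(8.314×302) = 52000/2511 = 20.71.
k_B/k_C = (7.30×10^5/1.06×10^14)·exp(20.71) = 6.887×10^-9 × 9.871×10^8 = 6.80.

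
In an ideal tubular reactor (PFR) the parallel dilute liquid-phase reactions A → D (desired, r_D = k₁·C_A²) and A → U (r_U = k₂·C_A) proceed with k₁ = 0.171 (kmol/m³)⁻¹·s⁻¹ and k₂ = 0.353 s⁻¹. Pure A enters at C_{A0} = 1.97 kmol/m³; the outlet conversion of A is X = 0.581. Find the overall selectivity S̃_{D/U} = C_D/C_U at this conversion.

C_A = C_{A0}(1−X) = 0.8254 kmol/m³.
Along a PFR/batch, dC_U/dC_A = −r_U/(r_D+r_U) = −k₂/(k₂+k₁·C_A).
Integrating from C_{A0} to C_A: C_U = (0.353/0.171)·ln[(0.353+0.171·1.97)/(0.353+0.171·0.825)] = 2.064·ln(0.6899/0.4941) = 0.6888 kmol/m³.
Then C_D = (C_{A0}−C_A) − C_U = 1.145 − 0.6888 = 0.4558 kmol/m³.
S̃_{D/U} = C_D/C_U = 0.4558/0.6888 = 0.662.

0.662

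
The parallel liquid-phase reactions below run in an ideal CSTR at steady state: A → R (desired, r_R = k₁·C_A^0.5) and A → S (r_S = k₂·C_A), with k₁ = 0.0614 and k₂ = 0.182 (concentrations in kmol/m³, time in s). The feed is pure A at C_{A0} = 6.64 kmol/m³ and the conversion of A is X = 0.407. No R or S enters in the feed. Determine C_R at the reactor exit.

Exit C_A = C_{A0}(1−X) = 6.64×0.593 = 3.938 kmol/m³.
A CSTR operates uniformly at the exit composition, giving r_R = 0.1218 and r_S = 0.7166 (each k·C_A^n at C_A = 3.938).
Fraction of consumed A going to R: r_R/(r_R+r_S) = 0.1453.
C_R = 0.1453·C_{A0}·X = 0.1453×6.64×0.407 = 0.393 kmol/m³.

0.393 kmol/m³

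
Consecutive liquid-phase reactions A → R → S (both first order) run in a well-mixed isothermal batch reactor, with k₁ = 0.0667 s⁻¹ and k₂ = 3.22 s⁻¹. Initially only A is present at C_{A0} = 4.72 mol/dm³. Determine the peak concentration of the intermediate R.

For a first-order series the maximum intermediate yield is C_{R,max}/C_{A0} = (k₁/k₂)^[k₂/(k₂−k₁)].
= (0.0667/3.22)^(3.22/(3.22−0.0667)) = (0.02071)^(1.021) = 0.01908.
C_{R,max} = 0.01908×4.72 = 0.0901 mol/dm³.

0.0901 mol/dm³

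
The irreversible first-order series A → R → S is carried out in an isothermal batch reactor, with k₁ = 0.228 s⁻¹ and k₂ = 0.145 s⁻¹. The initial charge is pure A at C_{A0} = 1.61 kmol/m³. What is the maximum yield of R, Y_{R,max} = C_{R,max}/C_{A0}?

0.454

Evaluating C_R at t_opt = ln(k₂/k₁)/(k₂−k₁) gives C_{R,max}/C_{A0} = (k₁/k₂)^[k₂/(k₂−k₁)].
= (0.228/0.145)^(0.145/(0.145−0.228)) = (1.572)^(-1.747) = 0.4535.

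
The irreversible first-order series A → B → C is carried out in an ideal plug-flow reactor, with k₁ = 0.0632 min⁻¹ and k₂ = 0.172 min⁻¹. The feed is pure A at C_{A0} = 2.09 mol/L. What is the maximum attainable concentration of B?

For a first-order series the maximum intermediate yield is C_{B,max}/C_{A0} = (k₁/k₂)^[k₂/(k₂−k₁)].
= (0.0632/0.172)^(0.172/(0.172−0.0632)) = (0.3674)^(1.581) = 0.2054.
C_{B,max} = 0.2054×2.09 = 0.429 mol/L.

0.429 mol/L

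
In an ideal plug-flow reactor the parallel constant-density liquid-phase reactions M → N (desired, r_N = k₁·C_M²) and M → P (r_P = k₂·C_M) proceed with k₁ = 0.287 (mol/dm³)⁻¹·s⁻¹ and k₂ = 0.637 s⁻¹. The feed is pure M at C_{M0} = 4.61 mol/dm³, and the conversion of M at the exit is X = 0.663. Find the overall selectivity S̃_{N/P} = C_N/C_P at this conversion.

C_M = C_{M0}(1−X) = 1.554 mol/dm³.
Along a PFR/batch, dC_P/dC_M = −r_P/(r_N+r_P) = −k₂/(k₂+k₁·C_M).
Integrating from C_{M0} to C_M: C_P = (0.637/0.287)·ln[(0.637+0.287·4.61)/(0.637+0.287·1.55)] = 2.220·ln(1.960/1.083) = 1.317 mol/dm³.
Then C_N = (C_{M0}−C_M) − C_P = 3.056 − 1.317 = 1.739 mol/dm³.
S̃_{N/P} = C_N/C_P = 1.739/1.317 = 1.32.

1.32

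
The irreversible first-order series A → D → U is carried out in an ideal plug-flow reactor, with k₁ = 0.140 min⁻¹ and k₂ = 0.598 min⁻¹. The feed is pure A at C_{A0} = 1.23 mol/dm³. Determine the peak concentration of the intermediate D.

0.185 mol/dm³

At the optimum, C_{D,max}/C_{A0} = (k₁/k₂)^[k₂/(k₂−k₁)].
= (0.140/0.598)^(0.598/(0.598−0.140)) = (0.2341)^(1.306) = 0.1502.
C_{D,max} = 0.1502×1.23 = 0.185 mol/dm³.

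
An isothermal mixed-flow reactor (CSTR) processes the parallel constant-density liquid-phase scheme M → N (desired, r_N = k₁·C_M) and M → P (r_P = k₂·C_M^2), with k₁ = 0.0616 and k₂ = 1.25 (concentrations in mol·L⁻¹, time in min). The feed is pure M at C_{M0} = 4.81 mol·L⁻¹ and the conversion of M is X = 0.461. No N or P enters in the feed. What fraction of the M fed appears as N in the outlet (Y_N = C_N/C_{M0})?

0.00860

Exit C_M = C_{M0}(1−X) = 4.81×0.539 = 2.593 mol·L⁻¹.
In a CSTR the entire volume is at exit conditions, so r_N = 0.0616×2.593 = 0.1597 and r_P = 1.25×2.593^2 = 8.402.
Fraction of consumed M going to N: r_N/(r_N+r_P) = 0.01865.
C_N = 0.01865·C_{M0}·X = 0.01865×4.81×0.461 = 0.0414 mol·L⁻¹; Y_N = C_N/C_{M0} = 0.00860.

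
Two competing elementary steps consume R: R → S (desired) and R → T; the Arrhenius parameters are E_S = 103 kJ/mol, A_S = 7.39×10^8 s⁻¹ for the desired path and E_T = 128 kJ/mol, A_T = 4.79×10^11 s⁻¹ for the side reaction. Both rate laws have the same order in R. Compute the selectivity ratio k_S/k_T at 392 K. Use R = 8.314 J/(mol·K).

With equal orders, S_{S/T} = k_S/k_T = (A_S/A_T)·exp[(E_T−E_S)/(RT)].
(E_T−E_S)/(RT) = (128−103)×10³/(8.314×392) = 25000/3259 = 7.671.
k_S/k_T = (7.39×10^8/4.79×10^11)·exp(7.671) = 0.001543 × 2145 = 3.31.
Since E_S < E_T, lowering the temperature improves selectivity toward S.

3.31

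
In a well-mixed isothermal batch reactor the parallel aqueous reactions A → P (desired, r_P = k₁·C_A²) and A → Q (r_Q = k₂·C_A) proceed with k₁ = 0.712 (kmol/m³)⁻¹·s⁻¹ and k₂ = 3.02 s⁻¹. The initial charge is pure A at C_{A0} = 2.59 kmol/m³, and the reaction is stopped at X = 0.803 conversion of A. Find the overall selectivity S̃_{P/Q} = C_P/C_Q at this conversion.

C_A = C_{A0}(1−X) = 0.5102 kmol/m³.
Along a PFR/batch, dC_Q/dC_A = −r_Q/(r_P+r_Q) = −k₂/(k₂+k₁·C_A).
Integrating from C_{A0} to C_A: C_Q = (3.02/0.712)·ln[(3.02+0.712·2.59)/(3.02+0.712·0.510)] = 4.242·ln(4.864/3.383) = 1.540 kmol/m³.
Then C_P = (C_{A0}−C_A) − C_Q = 2.080 − 1.540 = 0.5399 kmol/m³.
S̃_{P/Q} = C_P/C_Q = 0.5399/1.540 = 0.351.

0.351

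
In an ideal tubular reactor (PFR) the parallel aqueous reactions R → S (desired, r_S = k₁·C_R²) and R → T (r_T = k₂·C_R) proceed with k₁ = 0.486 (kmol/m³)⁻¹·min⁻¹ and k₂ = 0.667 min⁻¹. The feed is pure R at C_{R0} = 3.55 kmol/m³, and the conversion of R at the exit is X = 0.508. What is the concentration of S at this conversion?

1.18 kmol/m³

C_R = C_{R0}(1−X) = 1.747 kmol/m³.
Along a PFR/batch, dC_T/dC_R = −r_T/(r_S+r_T) = −k₂/(k₂+k₁·C_R).
Integrating from C_{R0} to C_R: C_T = (0.667/0.486)·ln[(0.667+0.486·3.55)/(0.667+0.486·1.75)] = 1.372·ln(2.392/1.516) = 0.6262 kmol/m³.
Then C_S = (C_{R0}−C_R) − C_T = 1.803 − 0.6262 = 1.177 kmol/m³.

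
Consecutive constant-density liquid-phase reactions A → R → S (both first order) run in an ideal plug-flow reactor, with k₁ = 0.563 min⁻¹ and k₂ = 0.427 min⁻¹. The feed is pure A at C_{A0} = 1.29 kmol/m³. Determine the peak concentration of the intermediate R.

0.541 kmol/m³

At the optimum, C_{R,max}/C_{A0} = (k₁/k₂)^[k₂/(k₂−k₁)].
= (0.563/0.427)^(0.427/(0.427−0.563)) = (1.319)^(-3.140) = 0.4197.
C_{R,max} = 0.4197×1.29 = 0.541 kmol/m³.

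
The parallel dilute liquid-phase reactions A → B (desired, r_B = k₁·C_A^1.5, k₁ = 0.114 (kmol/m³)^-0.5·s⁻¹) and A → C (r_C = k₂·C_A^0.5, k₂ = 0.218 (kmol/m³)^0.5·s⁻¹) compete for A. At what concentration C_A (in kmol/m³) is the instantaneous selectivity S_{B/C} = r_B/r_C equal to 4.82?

S_{B/C} = (k₁/k₂)·C_A ⇒ C_A = S·k₂/k₁.
= 4.82×0.218/0.114 = 9.22 kmol/m³.

9.22 kmol/m³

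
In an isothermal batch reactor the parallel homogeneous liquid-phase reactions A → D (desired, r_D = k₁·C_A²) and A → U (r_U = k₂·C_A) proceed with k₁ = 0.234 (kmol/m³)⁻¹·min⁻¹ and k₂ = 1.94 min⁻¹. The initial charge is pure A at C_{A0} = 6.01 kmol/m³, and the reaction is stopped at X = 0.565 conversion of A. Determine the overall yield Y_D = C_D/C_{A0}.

0.191

C_A = C_{A0}(1−X) = 2.614 kmol/m³.
Along a PFR/batch, dC_U/dC_A = −r_U/(r_D+r_U) = −k₂/(k₂+k₁·C_A).
Integrating from C_{A0} to C_A: C_U = (1.94/0.234)·ln[(1.94+0.234·6.01)/(1.94+0.234·2.61)] = 8.291·ln(3.346/2.552) = 2.247 kmol/m³.
Then C_D = (C_{A0}−C_A) − C_U = 3.396 − 2.247 = 1.148 kmol/m³.
Y_D = C_D/C_{A0} = 1.148/6.01 = 0.191.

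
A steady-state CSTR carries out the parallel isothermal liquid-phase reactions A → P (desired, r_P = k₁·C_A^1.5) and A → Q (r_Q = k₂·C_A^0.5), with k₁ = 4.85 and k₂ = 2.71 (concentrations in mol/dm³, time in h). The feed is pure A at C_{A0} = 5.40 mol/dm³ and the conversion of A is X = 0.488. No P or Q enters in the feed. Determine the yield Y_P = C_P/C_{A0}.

Exit C_A = C_{A0}(1−X) = 5.40×0.512 = 2.765 mol/dm³.
Rates in a CSTR are evaluated at the outlet concentration: r_P = 4.85×2.765^1.5 = 22.30, r_Q = 2.71×2.765^0.5 = 4.506.
Fraction of consumed A going to P: r_P/(r_P+r_Q) = 0.8319.
C_P = 0.8319·C_{A0}·X = 0.8319×5.40×0.488 = 2.19 mol/dm³; Y_P = C_P/C_{A0} = 0.406.

0.406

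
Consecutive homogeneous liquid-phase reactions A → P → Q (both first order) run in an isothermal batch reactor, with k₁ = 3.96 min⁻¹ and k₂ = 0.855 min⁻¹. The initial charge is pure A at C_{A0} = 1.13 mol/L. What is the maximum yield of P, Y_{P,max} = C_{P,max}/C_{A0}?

0.656

Evaluating C_P at t_opt = ln(k₂/k₁)/(k₂−k₁) gives C_{P,max}/C_{A0} = (k₁/k₂)^[k₂/(k₂−k₁)].
= (3.96/0.855)^(0.855/(0.855−3.96)) = (4.632)^(-0.2754) = 0.6557.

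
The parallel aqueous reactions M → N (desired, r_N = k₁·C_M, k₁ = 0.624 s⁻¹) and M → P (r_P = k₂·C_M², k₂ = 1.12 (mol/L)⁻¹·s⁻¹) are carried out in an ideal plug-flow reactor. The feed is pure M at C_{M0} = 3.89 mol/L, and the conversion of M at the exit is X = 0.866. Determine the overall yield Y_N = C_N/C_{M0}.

C_M = C_{M0}(1−X) = 0.5213 mol/L.
Along a PFR/batch, dC_N/dC_M = −r_N/(r_N+r_P) = −k₁/(k₁+k₂·C_M).
Integrating from C_{M0} to C_M: C_N = (0.624/1.12)·ln[(0.624+1.12·3.89)/(0.624+1.12·0.521)] = 0.5571·ln(4.981/1.208) = 0.7893 mol/L.
Y_N = C_N/C_{M0} = 0.7893/3.89 = 0.203.

0.203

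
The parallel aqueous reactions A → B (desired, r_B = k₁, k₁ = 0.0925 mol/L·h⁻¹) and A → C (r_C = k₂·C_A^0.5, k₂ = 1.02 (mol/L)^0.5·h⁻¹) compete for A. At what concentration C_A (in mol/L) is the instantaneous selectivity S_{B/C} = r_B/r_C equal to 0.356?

0.0649 mol/L

S_{B/C} = (k₁/k₂)·C_A^-0.5 ⇒ C_A = (S·k₂/k₁)^(-2).
= (0.356×1.02/0.0925)^(-2) = (3.926)^(-2) = 0.0649 mol/L.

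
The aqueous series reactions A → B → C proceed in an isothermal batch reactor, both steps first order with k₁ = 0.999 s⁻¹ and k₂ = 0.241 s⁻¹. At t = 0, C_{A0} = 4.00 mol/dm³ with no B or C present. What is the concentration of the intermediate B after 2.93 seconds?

2.32 mol/dm³

Solving the coupled first-order balances gives C_B(t) = [k₁/(k₂−k₁)]·C_{A0}·(e^(−k₁t) − e^(−k₂t)).
e^(−k₁t) = e^(−0.999×2.93) = e^(−2.927) = 0.05355; e^(−k₂t) = e^(−0.7061) = 0.4936.
C_B = 0.999×4.00/(0.241−0.999) × (0.05355−0.4936) = (-5.272)×(-0.4400) = 2.320 mol/dm³.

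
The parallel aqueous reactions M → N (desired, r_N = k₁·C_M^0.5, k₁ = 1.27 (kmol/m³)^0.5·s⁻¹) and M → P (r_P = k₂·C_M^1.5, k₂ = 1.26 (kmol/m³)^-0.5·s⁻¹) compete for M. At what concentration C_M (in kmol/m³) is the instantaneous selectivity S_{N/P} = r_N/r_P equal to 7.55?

S_{N/P} = (k₁/k₂)·C_M⁻¹ ⇒ C_M = (S·k₂/k₁)^(-1).
= (7.55×1.26/1.27)^(-1) = (7.491)^(-1) = 0.134 kmol/m³.

0.134 kmol/m³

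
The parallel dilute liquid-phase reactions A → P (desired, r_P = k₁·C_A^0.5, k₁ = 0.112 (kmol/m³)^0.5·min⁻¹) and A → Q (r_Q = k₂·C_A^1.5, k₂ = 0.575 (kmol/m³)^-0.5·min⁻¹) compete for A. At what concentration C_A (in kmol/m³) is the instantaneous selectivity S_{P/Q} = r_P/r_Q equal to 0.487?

0.400 kmol/m³

S_{P/Q} = (k₁/k₂)·C_A⁻¹ ⇒ C_A = (S·k₂/k₁)^(-1).
= (0.487×0.575/0.112)^(-1) = (2.500)^(-1) = 0.400 kmol/m³.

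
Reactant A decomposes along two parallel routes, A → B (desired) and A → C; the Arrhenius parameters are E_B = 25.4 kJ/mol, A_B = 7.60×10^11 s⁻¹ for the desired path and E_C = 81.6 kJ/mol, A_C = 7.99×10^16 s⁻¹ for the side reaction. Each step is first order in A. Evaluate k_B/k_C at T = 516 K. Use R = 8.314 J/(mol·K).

4.65

k_B/k_C = (A_B/A_C)·exp[−(E_B−E_C)/(RT)] = (A_B/A_C)·exp[(E_C−E_B)/(RT)].
(E_C−E_B)/(RT) = (81.6−25.4)×10³/(8.314×516) = 56200/4290 = 13.10.
k_B/k_C = (7.60×10^11/7.99×10^16)·exp(13.10) = 9.512×10^-6 × 4.890×10^5 = 4.65.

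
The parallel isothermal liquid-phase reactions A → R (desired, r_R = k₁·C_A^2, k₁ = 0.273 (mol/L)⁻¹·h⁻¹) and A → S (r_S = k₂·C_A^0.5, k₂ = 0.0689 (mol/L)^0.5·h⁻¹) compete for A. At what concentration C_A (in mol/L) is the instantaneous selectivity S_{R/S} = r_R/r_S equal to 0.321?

0.187 mol/L

S_{R/S} = (k₁/k₂)·C_A^1.5 ⇒ C_A = (S·k₂/k₁)^(1/1.5).
= (0.321×0.0689/0.273)^(0.6667) = (0.08101)^(0.6667) = 0.187 mol/L.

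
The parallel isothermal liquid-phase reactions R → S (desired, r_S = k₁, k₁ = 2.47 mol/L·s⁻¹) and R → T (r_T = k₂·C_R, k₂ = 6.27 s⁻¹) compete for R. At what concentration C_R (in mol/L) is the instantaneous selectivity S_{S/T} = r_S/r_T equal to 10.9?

0.0361 mol/L

S_{S/T} = (k₁/k₂)·C_R⁻¹ ⇒ C_R = (S·k₂/k₁)^(-1).
= (10.9×6.27/2.47)^(-1) = (27.67)^(-1) = 0.0361 mol/L.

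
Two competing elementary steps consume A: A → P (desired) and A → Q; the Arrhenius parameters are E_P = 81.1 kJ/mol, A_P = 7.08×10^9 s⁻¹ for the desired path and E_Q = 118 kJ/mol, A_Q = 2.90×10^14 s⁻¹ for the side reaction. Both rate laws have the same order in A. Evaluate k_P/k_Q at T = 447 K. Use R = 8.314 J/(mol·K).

0.501

k_P/k_Q = (A_P/A_Q)·exp[−(E_P−E_Q)/(RT)] = (A_P/A_Q)·exp[(E_Q−E_P)/(RT)].
(E_Q−E_P)/(RT) = (118−81.1)×10³/(8.314×447) = 36900/3716 = 9.929.
k_P/k_Q = (7.08×10^9/2.90×10^14)·exp(9.929) = 2.441×10^-5 × 20518 = 0.501.
Since E_P < E_Q, lowering the temperature improves selectivity toward P.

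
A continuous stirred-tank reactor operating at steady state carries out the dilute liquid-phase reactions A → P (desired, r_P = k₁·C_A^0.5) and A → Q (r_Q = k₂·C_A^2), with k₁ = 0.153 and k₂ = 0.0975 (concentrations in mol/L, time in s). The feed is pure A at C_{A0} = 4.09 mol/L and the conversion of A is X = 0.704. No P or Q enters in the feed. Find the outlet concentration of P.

1.56 mol/L

Exit C_A = C_{A0}(1−X) = 4.09×0.296 = 1.211 mol/L.
In a CSTR the entire volume is at exit conditions, so r_P = 0.153×1.211^0.5 = 0.1683 and r_Q = 0.0975×1.211^2 = 0.1429.
Fraction of consumed A going to P: r_P/(r_P+r_Q) = 0.5409.
C_P = 0.5409·C_{A0}·X = 0.5409×4.09×0.704 = 1.56 mol/L.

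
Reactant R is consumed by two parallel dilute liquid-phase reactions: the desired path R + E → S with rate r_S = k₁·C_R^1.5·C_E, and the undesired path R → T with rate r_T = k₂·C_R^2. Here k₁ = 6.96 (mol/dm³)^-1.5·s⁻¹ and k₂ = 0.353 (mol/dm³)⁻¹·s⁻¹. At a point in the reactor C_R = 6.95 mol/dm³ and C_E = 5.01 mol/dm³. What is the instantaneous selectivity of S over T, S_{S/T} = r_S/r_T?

S_{S/T} = r_S/r_T = (k₁·C_R^1.5·C_E)/(k₂·C_R^2) = (k₁/k₂)·C_R^-0.5·C_E.
= (6.96×6.950^1.5×5.010) / (0.353×6.950^2) = 638.9/17.05 = 37.5.
The undesired path is higher order in R, so low C_R (CSTR or dilute feed) favours S.

37.5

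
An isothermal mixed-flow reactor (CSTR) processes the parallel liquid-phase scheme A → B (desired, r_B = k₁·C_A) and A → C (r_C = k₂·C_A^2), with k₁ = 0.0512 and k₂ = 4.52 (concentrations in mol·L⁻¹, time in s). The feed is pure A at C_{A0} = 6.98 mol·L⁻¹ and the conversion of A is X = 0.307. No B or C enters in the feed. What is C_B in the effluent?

0.00501 mol·L⁻¹

Exit C_A = C_{A0}(1−X) = 6.98×0.693 = 4.837 mol·L⁻¹.
In a CSTR the entire volume is at exit conditions, so r_B = 0.0512×4.837 = 0.2477 and r_C = 4.52×4.837^2 = 105.8.
Fraction of consumed A going to B: r_B/(r_B+r_C) = 0.002336.
C_B = 0.002336·C_{A0}·X = 0.002336×6.98×0.307 = 0.00501 mol·L⁻¹.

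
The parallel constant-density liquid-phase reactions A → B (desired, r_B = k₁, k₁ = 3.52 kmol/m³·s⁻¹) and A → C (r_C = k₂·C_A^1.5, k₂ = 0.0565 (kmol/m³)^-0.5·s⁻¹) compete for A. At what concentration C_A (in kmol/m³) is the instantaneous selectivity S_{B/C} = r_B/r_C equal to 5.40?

S_{B/C} = (k₁/k₂)·C_A^-1.5 ⇒ C_A = (S·k₂/k₁)^(1/(-1.5)).
= (5.40×0.0565/3.52)^(-0.6667) = (0.08668)^(-0.6667) = 5.11 kmol/m³.

5.11 kmol/m³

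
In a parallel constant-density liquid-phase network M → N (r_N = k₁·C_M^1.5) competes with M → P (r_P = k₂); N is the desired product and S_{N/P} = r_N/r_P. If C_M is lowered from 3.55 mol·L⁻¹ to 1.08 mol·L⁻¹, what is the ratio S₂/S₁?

S_{N/P} = (k₁/k₂)·C_M^1.5, so S₂/S₁ = (C_{M,2}/C_{M,1})^1.5.
= (1.08/3.55)^1.5 = (0.3042)^1.5 = 0.168.

0.168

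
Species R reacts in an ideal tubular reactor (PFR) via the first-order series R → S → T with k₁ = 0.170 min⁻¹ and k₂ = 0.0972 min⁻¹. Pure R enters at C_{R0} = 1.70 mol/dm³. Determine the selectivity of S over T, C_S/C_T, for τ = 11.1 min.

1.08

For first-order series with pure R initially, C_S(τ) = k₁C_{R0}/(k₂−k₁)·(e^(−k₁τ) − e^(−k₂τ)).
e^(−k₁τ) = e^(−0.170×11.1) = e^(−1.887) = 0.1515; e^(−k₂τ) = e^(−1.079) = 0.3400.
C_S = 0.170×1.70/(0.0972−0.170) × (0.1515−0.3400) = (-3.970)×(-0.1884) = 0.7481 mol/dm³.
C_R = C_{R0}e^(−k₁τ) = 0.2576 mol/dm³, so C_T = C_{R0}−C_R−C_S = 0.6944 mol/dm³; C_S/C_T = 1.08.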